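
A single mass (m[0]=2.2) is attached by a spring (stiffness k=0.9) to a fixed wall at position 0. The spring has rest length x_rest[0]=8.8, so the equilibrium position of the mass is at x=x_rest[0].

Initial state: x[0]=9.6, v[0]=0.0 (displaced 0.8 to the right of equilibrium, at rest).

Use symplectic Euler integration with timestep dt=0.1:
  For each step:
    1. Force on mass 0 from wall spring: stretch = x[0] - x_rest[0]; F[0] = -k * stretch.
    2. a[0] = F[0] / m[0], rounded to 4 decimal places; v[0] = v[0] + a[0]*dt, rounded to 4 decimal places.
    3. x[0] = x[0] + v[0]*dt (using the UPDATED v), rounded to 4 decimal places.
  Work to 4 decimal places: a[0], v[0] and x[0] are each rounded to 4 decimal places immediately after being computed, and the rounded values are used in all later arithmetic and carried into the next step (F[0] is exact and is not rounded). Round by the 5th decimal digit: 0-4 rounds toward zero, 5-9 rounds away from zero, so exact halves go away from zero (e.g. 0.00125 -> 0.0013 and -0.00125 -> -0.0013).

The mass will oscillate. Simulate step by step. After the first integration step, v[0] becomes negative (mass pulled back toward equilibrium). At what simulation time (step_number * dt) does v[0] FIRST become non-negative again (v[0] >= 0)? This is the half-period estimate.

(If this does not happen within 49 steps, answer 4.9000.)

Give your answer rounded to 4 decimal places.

Answer: 4.9000

Derivation:
Step 0: x=[9.6000] v=[0.0000]
Step 1: x=[9.5967] v=[-0.0327]
Step 2: x=[9.5902] v=[-0.0653]
Step 3: x=[9.5804] v=[-0.0976]
Step 4: x=[9.5675] v=[-0.1295]
Step 5: x=[9.5514] v=[-0.1609]
Step 6: x=[9.5322] v=[-0.1916]
Step 7: x=[9.5100] v=[-0.2216]
Step 8: x=[9.4849] v=[-0.2507]
Step 9: x=[9.4570] v=[-0.2787]
Step 10: x=[9.4264] v=[-0.3056]
Step 11: x=[9.3933] v=[-0.3312]
Step 12: x=[9.3578] v=[-0.3555]
Step 13: x=[9.3200] v=[-0.3783]
Step 14: x=[9.2800] v=[-0.3996]
Step 15: x=[9.2381] v=[-0.4192]
Step 16: x=[9.1944] v=[-0.4371]
Step 17: x=[9.1491] v=[-0.4532]
Step 18: x=[9.1024] v=[-0.4675]
Step 19: x=[9.0544] v=[-0.4799]
Step 20: x=[9.0054] v=[-0.4903]
Step 21: x=[8.9555] v=[-0.4987]
Step 22: x=[8.9050] v=[-0.5051]
Step 23: x=[8.8541] v=[-0.5094]
Step 24: x=[8.8029] v=[-0.5116]
Step 25: x=[8.7517] v=[-0.5117]
Step 26: x=[8.7007] v=[-0.5097]
Step 27: x=[8.6501] v=[-0.5056]
Step 28: x=[8.6002] v=[-0.4995]
Step 29: x=[8.5511] v=[-0.4913]
Step 30: x=[8.5030] v=[-0.4811]
Step 31: x=[8.4561] v=[-0.4690]
Step 32: x=[8.4106] v=[-0.4549]
Step 33: x=[8.3667] v=[-0.4390]
Step 34: x=[8.3246] v=[-0.4213]
Step 35: x=[8.2844] v=[-0.4019]
Step 36: x=[8.2463] v=[-0.3808]
Step 37: x=[8.2105] v=[-0.3582]
Step 38: x=[8.1771] v=[-0.3341]
Step 39: x=[8.1462] v=[-0.3086]
Step 40: x=[8.1180] v=[-0.2819]
Step 41: x=[8.0926] v=[-0.2540]
Step 42: x=[8.0701] v=[-0.2251]
Step 43: x=[8.0506] v=[-0.1952]
Step 44: x=[8.0342] v=[-0.1645]
Step 45: x=[8.0209] v=[-0.1332]
Step 46: x=[8.0108] v=[-0.1013]
Step 47: x=[8.0039] v=[-0.0690]
Step 48: x=[8.0003] v=[-0.0364]
Step 49: x=[7.9999] v=[-0.0037]
v[0] did not become non-negative within 49 steps; using fallback time=4.9000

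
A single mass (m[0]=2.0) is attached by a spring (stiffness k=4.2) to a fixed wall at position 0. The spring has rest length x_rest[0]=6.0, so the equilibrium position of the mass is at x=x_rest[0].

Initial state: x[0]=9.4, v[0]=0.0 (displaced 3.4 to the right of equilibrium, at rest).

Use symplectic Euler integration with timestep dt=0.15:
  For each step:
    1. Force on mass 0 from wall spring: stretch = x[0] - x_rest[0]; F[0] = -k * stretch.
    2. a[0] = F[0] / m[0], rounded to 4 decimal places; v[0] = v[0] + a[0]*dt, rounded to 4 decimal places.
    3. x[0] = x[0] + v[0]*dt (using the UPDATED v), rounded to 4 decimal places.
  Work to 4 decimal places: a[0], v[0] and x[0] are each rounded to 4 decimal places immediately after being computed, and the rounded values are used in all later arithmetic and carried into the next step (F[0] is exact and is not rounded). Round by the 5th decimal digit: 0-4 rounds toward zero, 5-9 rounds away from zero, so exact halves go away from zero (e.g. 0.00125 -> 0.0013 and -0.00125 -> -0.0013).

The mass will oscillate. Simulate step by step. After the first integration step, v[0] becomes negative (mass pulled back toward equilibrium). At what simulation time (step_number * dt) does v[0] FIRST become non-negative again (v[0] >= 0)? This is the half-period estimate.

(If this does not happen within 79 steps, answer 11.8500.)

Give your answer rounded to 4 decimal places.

Step 0: x=[9.4000] v=[0.0000]
Step 1: x=[9.2394] v=[-1.0710]
Step 2: x=[8.9257] v=[-2.0914]
Step 3: x=[8.4738] v=[-3.0130]
Step 4: x=[7.9050] v=[-3.7923]
Step 5: x=[7.2461] v=[-4.3924]
Step 6: x=[6.5284] v=[-4.7849]
Step 7: x=[5.7857] v=[-4.9513]
Step 8: x=[5.0531] v=[-4.8838]
Step 9: x=[4.3653] v=[-4.5855]
Step 10: x=[3.7547] v=[-4.0706]
Step 11: x=[3.2502] v=[-3.3633]
Step 12: x=[2.8756] v=[-2.4971]
Step 13: x=[2.6487] v=[-1.5129]
Step 14: x=[2.5801] v=[-0.4572]
Step 15: x=[2.6731] v=[0.6201]
First v>=0 after going negative at step 15, time=2.2500

Answer: 2.2500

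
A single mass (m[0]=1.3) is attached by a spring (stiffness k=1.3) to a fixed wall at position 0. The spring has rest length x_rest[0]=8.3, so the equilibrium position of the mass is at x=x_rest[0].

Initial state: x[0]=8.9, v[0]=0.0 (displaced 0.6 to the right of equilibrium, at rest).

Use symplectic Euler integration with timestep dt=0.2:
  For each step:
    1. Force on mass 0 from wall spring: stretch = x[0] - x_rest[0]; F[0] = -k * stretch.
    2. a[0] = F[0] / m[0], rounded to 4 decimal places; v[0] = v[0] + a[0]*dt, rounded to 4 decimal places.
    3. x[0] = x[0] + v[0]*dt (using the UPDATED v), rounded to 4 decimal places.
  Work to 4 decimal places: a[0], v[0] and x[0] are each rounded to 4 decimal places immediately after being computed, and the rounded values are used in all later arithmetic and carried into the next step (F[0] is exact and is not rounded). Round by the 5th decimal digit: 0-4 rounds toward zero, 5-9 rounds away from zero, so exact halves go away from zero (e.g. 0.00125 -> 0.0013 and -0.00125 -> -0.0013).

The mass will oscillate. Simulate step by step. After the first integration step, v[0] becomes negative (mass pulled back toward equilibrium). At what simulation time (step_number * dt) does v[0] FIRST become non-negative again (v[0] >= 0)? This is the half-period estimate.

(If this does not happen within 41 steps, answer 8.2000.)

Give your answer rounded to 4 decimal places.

Answer: 3.2000

Derivation:
Step 0: x=[8.9000] v=[0.0000]
Step 1: x=[8.8760] v=[-0.1200]
Step 2: x=[8.8290] v=[-0.2352]
Step 3: x=[8.7608] v=[-0.3410]
Step 4: x=[8.6742] v=[-0.4332]
Step 5: x=[8.5726] v=[-0.5080]
Step 6: x=[8.4601] v=[-0.5625]
Step 7: x=[8.3412] v=[-0.5945]
Step 8: x=[8.2207] v=[-0.6027]
Step 9: x=[8.1033] v=[-0.5868]
Step 10: x=[7.9938] v=[-0.5475]
Step 11: x=[7.8965] v=[-0.4863]
Step 12: x=[7.8154] v=[-0.4056]
Step 13: x=[7.7537] v=[-0.3087]
Step 14: x=[7.7138] v=[-0.1994]
Step 15: x=[7.6974] v=[-0.0822]
Step 16: x=[7.7051] v=[0.0383]
First v>=0 after going negative at step 16, time=3.2000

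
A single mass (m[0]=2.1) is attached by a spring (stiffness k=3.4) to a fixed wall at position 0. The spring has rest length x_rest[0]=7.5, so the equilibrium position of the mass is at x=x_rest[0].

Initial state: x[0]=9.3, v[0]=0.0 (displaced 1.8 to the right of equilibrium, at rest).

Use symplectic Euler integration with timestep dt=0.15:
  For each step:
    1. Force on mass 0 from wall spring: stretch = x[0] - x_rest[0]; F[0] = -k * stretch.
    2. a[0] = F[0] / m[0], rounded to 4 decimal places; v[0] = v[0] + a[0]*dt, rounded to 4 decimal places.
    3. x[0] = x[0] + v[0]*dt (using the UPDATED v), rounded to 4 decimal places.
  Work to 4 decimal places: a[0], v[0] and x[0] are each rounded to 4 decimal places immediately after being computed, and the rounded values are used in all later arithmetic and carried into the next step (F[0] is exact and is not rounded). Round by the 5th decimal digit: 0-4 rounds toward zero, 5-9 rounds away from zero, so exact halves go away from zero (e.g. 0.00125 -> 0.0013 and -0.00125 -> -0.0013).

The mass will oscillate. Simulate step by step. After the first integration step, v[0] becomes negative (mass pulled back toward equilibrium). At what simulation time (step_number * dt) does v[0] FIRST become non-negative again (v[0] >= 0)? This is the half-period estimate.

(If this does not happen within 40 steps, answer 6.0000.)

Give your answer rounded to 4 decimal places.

Step 0: x=[9.3000] v=[0.0000]
Step 1: x=[9.2344] v=[-0.4371]
Step 2: x=[9.1057] v=[-0.8583]
Step 3: x=[8.9185] v=[-1.2483]
Step 4: x=[8.6796] v=[-1.5928]
Step 5: x=[8.3977] v=[-1.8793]
Step 6: x=[8.0831] v=[-2.0973]
Step 7: x=[7.7473] v=[-2.2389]
Step 8: x=[7.4025] v=[-2.2990]
Step 9: x=[7.0612] v=[-2.2753]
Step 10: x=[6.7359] v=[-2.1687]
Step 11: x=[6.4384] v=[-1.9831]
Step 12: x=[6.1796] v=[-1.7253]
Step 13: x=[5.9689] v=[-1.4046]
Step 14: x=[5.8140] v=[-1.0328]
Step 15: x=[5.7205] v=[-0.6233]
Step 16: x=[5.6918] v=[-0.1911]
Step 17: x=[5.7290] v=[0.2480]
First v>=0 after going negative at step 17, time=2.5500

Answer: 2.5500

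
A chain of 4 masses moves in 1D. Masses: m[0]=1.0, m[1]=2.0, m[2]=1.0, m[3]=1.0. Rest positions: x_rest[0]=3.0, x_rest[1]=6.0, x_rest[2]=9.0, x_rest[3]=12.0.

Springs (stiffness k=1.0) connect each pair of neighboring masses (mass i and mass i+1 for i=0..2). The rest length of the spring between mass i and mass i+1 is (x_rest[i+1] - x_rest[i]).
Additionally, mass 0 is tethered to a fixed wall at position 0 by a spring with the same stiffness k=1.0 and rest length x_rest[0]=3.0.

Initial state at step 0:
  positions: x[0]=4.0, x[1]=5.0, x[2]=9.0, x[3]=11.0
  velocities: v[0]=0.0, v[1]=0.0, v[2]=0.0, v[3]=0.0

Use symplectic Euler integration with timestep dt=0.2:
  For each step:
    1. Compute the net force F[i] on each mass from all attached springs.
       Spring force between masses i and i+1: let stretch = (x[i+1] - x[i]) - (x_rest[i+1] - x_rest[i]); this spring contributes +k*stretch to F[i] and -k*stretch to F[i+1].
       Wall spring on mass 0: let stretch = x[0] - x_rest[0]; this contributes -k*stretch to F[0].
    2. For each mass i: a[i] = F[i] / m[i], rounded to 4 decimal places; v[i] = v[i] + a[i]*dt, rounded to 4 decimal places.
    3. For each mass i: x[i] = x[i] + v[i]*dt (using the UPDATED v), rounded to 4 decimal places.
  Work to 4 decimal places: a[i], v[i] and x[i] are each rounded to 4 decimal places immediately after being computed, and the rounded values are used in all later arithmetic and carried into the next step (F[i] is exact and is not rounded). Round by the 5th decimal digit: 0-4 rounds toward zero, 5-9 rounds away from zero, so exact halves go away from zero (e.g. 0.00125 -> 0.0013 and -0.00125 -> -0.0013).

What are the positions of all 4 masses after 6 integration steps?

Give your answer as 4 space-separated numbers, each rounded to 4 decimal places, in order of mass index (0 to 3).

Answer: 2.2233 5.8677 7.9472 11.5518

Derivation:
Step 0: x=[4.0000 5.0000 9.0000 11.0000] v=[0.0000 0.0000 0.0000 0.0000]
Step 1: x=[3.8800 5.0600 8.9200 11.0400] v=[-0.6000 0.3000 -0.4000 0.2000]
Step 2: x=[3.6520 5.1736 8.7704 11.1152] v=[-1.1400 0.5680 -0.7480 0.3760]
Step 3: x=[3.3388 5.3287 8.5707 11.2166] v=[-1.5661 0.7755 -0.9984 0.5070]
Step 4: x=[2.9716 5.5088 8.3472 11.3322] v=[-1.8359 0.9007 -1.1176 0.5778]
Step 5: x=[2.5870 5.6950 8.1295 11.4484] v=[-1.9228 0.9308 -1.0883 0.5808]
Step 6: x=[2.2233 5.8677 7.9472 11.5518] v=[-1.8186 0.8634 -0.9114 0.5170]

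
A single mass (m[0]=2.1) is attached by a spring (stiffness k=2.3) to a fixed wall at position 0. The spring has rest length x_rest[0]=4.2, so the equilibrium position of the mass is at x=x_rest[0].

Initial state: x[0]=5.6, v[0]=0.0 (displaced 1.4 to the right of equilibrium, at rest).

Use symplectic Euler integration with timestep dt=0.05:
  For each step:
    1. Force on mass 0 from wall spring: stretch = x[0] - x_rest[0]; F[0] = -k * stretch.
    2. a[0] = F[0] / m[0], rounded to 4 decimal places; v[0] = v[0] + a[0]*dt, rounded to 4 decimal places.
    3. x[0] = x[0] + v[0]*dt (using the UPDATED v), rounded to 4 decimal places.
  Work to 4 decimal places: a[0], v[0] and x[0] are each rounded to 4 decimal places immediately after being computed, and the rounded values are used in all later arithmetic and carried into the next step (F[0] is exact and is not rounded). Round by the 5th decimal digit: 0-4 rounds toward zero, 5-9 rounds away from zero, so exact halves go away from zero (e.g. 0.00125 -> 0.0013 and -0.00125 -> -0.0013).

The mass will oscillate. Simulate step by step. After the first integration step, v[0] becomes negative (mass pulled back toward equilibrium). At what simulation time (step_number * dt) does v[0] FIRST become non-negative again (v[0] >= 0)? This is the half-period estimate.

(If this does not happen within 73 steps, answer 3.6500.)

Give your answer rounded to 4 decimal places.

Answer: 3.0500

Derivation:
Step 0: x=[5.6000] v=[0.0000]
Step 1: x=[5.5962] v=[-0.0767]
Step 2: x=[5.5885] v=[-0.1532]
Step 3: x=[5.5770] v=[-0.2292]
Step 4: x=[5.5618] v=[-0.3046]
Step 5: x=[5.5428] v=[-0.3792]
Step 6: x=[5.5202] v=[-0.4527]
Step 7: x=[5.4940] v=[-0.5250]
Step 8: x=[5.4642] v=[-0.5959]
Step 9: x=[5.4309] v=[-0.6651]
Step 10: x=[5.3943] v=[-0.7325]
Step 11: x=[5.3544] v=[-0.7979]
Step 12: x=[5.3113] v=[-0.8611]
Step 13: x=[5.2652] v=[-0.9220]
Step 14: x=[5.2162] v=[-0.9803]
Step 15: x=[5.1644] v=[-1.0360]
Step 16: x=[5.1100] v=[-1.0888]
Step 17: x=[5.0531] v=[-1.1386]
Step 18: x=[4.9938] v=[-1.1853]
Step 19: x=[4.9324] v=[-1.2288]
Step 20: x=[4.8690] v=[-1.2689]
Step 21: x=[4.8037] v=[-1.3055]
Step 22: x=[4.7368] v=[-1.3386]
Step 23: x=[4.6684] v=[-1.3680]
Step 24: x=[4.5987] v=[-1.3937]
Step 25: x=[4.5279] v=[-1.4155]
Step 26: x=[4.4562] v=[-1.4335]
Step 27: x=[4.3838] v=[-1.4475]
Step 28: x=[4.3109] v=[-1.4576]
Step 29: x=[4.2377] v=[-1.4637]
Step 30: x=[4.1644] v=[-1.4658]
Step 31: x=[4.0912] v=[-1.4639]
Step 32: x=[4.0183] v=[-1.4579]
Step 33: x=[3.9459] v=[-1.4480]
Step 34: x=[3.8742] v=[-1.4341]
Step 35: x=[3.8034] v=[-1.4163]
Step 36: x=[3.7337] v=[-1.3946]
Step 37: x=[3.6652] v=[-1.3691]
Step 38: x=[3.5982] v=[-1.3398]
Step 39: x=[3.5329] v=[-1.3068]
Step 40: x=[3.4694] v=[-1.2703]
Step 41: x=[3.4079] v=[-1.2303]
Step 42: x=[3.3486] v=[-1.1869]
Step 43: x=[3.2916] v=[-1.1403]
Step 44: x=[3.2371] v=[-1.0906]
Step 45: x=[3.1852] v=[-1.0379]
Step 46: x=[3.1361] v=[-0.9823]
Step 47: x=[3.0899] v=[-0.9240]
Step 48: x=[3.0467] v=[-0.8632]
Step 49: x=[3.0067] v=[-0.8000]
Step 50: x=[2.9700] v=[-0.7347]
Step 51: x=[2.9366] v=[-0.6673]
Step 52: x=[2.9067] v=[-0.5981]
Step 53: x=[2.8803] v=[-0.5273]
Step 54: x=[2.8576] v=[-0.4550]
Step 55: x=[2.8385] v=[-0.3815]
Step 56: x=[2.8232] v=[-0.3069]
Step 57: x=[2.8116] v=[-0.2315]
Step 58: x=[2.8038] v=[-0.1555]
Step 59: x=[2.7999] v=[-0.0790]
Step 60: x=[2.7998] v=[-0.0023]
Step 61: x=[2.8035] v=[0.0744]
First v>=0 after going negative at step 61, time=3.0500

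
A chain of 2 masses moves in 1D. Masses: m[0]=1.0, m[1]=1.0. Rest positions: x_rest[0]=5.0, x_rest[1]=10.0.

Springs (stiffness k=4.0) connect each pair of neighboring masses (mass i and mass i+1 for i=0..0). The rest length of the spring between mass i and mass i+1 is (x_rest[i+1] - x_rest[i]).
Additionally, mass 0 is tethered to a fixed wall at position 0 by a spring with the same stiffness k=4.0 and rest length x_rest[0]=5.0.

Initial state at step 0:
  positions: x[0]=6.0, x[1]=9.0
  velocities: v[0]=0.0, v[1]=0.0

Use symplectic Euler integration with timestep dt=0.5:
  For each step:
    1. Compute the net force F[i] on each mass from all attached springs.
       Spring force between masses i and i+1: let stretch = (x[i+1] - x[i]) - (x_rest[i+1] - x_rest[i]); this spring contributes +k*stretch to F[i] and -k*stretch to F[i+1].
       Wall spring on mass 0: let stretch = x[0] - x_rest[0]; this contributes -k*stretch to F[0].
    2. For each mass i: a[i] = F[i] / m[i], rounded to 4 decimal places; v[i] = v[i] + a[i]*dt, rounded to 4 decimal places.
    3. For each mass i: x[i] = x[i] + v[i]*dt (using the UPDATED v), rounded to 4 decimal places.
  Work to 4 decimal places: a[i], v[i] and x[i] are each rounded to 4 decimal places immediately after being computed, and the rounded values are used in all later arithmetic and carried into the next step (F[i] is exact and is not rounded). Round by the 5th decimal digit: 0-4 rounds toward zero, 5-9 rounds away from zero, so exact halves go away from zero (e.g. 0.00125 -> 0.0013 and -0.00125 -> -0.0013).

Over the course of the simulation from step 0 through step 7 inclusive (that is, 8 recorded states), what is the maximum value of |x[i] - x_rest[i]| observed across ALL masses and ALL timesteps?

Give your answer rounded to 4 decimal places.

Step 0: x=[6.0000 9.0000] v=[0.0000 0.0000]
Step 1: x=[3.0000 11.0000] v=[-6.0000 4.0000]
Step 2: x=[5.0000 10.0000] v=[4.0000 -2.0000]
Step 3: x=[7.0000 9.0000] v=[4.0000 -2.0000]
Step 4: x=[4.0000 11.0000] v=[-6.0000 4.0000]
Step 5: x=[4.0000 11.0000] v=[0.0000 0.0000]
Step 6: x=[7.0000 9.0000] v=[6.0000 -4.0000]
Step 7: x=[5.0000 10.0000] v=[-4.0000 2.0000]
Max displacement = 2.0000

Answer: 2.0000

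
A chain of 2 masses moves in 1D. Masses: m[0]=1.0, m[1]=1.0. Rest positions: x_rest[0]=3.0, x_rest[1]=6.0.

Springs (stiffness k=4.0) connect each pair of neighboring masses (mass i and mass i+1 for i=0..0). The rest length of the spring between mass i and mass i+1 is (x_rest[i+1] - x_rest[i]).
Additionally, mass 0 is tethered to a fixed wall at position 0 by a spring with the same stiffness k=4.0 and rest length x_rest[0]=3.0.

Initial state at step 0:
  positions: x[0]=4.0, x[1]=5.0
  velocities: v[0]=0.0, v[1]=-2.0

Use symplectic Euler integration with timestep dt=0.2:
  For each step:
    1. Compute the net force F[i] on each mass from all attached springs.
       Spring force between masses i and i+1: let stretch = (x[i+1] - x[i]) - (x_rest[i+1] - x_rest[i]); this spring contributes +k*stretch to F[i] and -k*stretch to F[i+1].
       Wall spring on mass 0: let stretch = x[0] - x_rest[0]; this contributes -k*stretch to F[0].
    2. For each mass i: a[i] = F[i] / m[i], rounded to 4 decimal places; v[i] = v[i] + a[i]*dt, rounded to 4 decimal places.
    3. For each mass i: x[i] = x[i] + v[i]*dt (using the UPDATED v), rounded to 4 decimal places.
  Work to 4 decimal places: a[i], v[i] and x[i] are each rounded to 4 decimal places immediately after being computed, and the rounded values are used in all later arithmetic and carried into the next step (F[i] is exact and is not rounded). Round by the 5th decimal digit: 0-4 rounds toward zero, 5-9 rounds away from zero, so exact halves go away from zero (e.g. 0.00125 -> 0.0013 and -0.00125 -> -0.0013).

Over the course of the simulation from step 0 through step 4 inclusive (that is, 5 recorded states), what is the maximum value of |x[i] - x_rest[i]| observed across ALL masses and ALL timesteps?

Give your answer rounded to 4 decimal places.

Answer: 1.7629

Derivation:
Step 0: x=[4.0000 5.0000] v=[0.0000 -2.0000]
Step 1: x=[3.5200 4.9200] v=[-2.4000 -0.4000]
Step 2: x=[2.7008 5.0960] v=[-4.0960 0.8800]
Step 3: x=[1.8327 5.3688] v=[-4.3405 1.3638]
Step 4: x=[1.2371 5.5558] v=[-2.9778 0.9349]
Max displacement = 1.7629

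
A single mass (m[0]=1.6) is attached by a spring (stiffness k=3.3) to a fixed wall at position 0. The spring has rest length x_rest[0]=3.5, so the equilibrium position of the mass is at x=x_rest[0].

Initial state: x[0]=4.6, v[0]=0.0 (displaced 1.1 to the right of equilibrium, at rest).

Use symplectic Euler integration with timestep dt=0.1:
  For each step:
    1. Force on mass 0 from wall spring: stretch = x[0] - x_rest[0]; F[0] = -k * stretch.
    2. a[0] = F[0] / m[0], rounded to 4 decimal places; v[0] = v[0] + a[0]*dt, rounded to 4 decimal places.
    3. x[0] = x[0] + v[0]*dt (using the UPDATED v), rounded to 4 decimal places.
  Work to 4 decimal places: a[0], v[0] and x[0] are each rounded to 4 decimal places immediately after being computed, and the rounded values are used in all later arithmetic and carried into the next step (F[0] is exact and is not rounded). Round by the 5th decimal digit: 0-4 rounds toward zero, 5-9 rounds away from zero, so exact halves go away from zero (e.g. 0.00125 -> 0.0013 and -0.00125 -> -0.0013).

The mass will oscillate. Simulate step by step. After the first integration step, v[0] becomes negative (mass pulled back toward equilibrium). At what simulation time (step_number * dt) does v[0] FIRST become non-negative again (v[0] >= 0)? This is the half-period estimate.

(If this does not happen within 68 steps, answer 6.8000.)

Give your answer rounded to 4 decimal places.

Step 0: x=[4.6000] v=[0.0000]
Step 1: x=[4.5773] v=[-0.2269]
Step 2: x=[4.5324] v=[-0.4491]
Step 3: x=[4.4662] v=[-0.6620]
Step 4: x=[4.3801] v=[-0.8613]
Step 5: x=[4.2758] v=[-1.0428]
Step 6: x=[4.1555] v=[-1.2028]
Step 7: x=[4.0217] v=[-1.3380]
Step 8: x=[3.8771] v=[-1.4456]
Step 9: x=[3.7248] v=[-1.5234]
Step 10: x=[3.5678] v=[-1.5698]
Step 11: x=[3.4094] v=[-1.5838]
Step 12: x=[3.2529] v=[-1.5651]
Step 13: x=[3.1015] v=[-1.5141]
Step 14: x=[2.9583] v=[-1.4319]
Step 15: x=[2.8263] v=[-1.3202]
Step 16: x=[2.7082] v=[-1.1813]
Step 17: x=[2.6064] v=[-1.0180]
Step 18: x=[2.5230] v=[-0.8337]
Step 19: x=[2.4598] v=[-0.6322]
Step 20: x=[2.4180] v=[-0.4177]
Step 21: x=[2.3986] v=[-0.1945]
Step 22: x=[2.4019] v=[0.0327]
First v>=0 after going negative at step 22, time=2.2000

Answer: 2.2000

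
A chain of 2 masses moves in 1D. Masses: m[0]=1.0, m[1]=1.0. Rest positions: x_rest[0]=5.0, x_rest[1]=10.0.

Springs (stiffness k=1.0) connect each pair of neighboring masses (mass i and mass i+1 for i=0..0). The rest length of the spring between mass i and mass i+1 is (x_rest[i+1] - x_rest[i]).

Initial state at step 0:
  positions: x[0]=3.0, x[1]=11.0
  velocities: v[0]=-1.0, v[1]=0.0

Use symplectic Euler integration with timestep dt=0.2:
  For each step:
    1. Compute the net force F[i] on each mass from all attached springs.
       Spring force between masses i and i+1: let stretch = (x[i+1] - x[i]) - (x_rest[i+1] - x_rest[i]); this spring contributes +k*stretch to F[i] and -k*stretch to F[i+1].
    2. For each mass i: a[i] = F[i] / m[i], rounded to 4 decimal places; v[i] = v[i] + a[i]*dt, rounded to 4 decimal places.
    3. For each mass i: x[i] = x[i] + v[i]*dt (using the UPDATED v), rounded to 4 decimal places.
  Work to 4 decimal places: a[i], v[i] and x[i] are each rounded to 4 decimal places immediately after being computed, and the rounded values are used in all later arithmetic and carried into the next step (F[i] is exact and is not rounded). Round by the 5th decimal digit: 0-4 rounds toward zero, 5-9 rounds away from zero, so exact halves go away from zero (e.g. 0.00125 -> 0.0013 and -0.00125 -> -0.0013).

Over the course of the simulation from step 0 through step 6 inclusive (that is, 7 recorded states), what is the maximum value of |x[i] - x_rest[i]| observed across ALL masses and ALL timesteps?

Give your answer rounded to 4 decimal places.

Step 0: x=[3.0000 11.0000] v=[-1.0000 0.0000]
Step 1: x=[2.9200 10.8800] v=[-0.4000 -0.6000]
Step 2: x=[2.9584 10.6416] v=[0.1920 -1.1920]
Step 3: x=[3.1041 10.2959] v=[0.7286 -1.7286]
Step 4: x=[3.3375 9.8625] v=[1.1670 -2.1670]
Step 5: x=[3.6319 9.3681] v=[1.4720 -2.4720]
Step 6: x=[3.9557 8.8443] v=[1.6192 -2.6192]
Max displacement = 2.0800

Answer: 2.0800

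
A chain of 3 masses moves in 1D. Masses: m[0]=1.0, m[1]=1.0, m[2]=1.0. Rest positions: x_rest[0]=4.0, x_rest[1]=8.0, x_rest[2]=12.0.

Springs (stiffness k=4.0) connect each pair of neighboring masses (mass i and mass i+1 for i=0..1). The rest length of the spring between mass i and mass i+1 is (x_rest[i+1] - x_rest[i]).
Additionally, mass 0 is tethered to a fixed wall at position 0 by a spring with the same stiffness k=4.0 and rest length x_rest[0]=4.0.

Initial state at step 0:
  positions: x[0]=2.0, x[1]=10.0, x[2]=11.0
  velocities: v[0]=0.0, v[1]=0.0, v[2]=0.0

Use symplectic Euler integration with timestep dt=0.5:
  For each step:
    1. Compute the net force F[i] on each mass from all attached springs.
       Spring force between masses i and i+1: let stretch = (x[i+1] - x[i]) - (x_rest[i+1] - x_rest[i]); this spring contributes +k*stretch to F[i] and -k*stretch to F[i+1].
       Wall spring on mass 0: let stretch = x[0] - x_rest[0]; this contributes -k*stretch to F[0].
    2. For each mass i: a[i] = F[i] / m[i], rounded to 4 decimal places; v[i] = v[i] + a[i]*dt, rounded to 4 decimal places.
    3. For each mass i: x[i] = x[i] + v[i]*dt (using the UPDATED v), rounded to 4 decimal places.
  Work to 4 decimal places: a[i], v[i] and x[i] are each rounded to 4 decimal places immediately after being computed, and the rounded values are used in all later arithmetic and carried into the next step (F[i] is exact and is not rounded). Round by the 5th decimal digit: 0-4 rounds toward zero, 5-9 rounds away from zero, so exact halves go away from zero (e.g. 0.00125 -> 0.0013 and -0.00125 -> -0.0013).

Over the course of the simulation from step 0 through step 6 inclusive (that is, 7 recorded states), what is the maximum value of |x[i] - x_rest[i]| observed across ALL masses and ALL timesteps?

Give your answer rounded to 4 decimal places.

Step 0: x=[2.0000 10.0000 11.0000] v=[0.0000 0.0000 0.0000]
Step 1: x=[8.0000 3.0000 14.0000] v=[12.0000 -14.0000 6.0000]
Step 2: x=[1.0000 12.0000 10.0000] v=[-14.0000 18.0000 -8.0000]
Step 3: x=[4.0000 8.0000 12.0000] v=[6.0000 -8.0000 4.0000]
Step 4: x=[7.0000 4.0000 14.0000] v=[6.0000 -8.0000 4.0000]
Step 5: x=[0.0000 13.0000 10.0000] v=[-14.0000 18.0000 -8.0000]
Step 6: x=[6.0000 6.0000 13.0000] v=[12.0000 -14.0000 6.0000]
Max displacement = 5.0000

Answer: 5.0000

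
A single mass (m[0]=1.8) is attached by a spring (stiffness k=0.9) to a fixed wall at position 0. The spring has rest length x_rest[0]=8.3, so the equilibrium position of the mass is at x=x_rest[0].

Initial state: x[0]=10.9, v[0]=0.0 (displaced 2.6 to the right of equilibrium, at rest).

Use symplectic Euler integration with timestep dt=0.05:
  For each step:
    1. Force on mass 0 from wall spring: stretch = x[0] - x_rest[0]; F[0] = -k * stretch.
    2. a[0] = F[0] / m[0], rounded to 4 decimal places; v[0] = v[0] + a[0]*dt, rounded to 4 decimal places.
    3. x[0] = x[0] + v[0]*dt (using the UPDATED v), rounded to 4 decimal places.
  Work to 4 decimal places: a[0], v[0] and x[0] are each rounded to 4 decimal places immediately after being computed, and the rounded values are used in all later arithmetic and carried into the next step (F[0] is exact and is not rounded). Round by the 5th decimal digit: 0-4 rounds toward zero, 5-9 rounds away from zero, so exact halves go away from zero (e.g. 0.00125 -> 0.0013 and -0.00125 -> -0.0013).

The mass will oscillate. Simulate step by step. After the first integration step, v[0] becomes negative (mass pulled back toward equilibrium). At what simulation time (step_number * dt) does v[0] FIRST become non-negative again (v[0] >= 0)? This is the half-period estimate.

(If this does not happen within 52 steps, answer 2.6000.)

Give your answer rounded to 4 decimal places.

Answer: 2.6000

Derivation:
Step 0: x=[10.9000] v=[0.0000]
Step 1: x=[10.8968] v=[-0.0650]
Step 2: x=[10.8903] v=[-0.1299]
Step 3: x=[10.8806] v=[-0.1947]
Step 4: x=[10.8676] v=[-0.2592]
Step 5: x=[10.8514] v=[-0.3234]
Step 6: x=[10.8320] v=[-0.3872]
Step 7: x=[10.8095] v=[-0.4505]
Step 8: x=[10.7838] v=[-0.5132]
Step 9: x=[10.7550] v=[-0.5753]
Step 10: x=[10.7232] v=[-0.6367]
Step 11: x=[10.6883] v=[-0.6973]
Step 12: x=[10.6505] v=[-0.7570]
Step 13: x=[10.6097] v=[-0.8158]
Step 14: x=[10.5660] v=[-0.8735]
Step 15: x=[10.5195] v=[-0.9302]
Step 16: x=[10.4702] v=[-0.9857]
Step 17: x=[10.4182] v=[-1.0400]
Step 18: x=[10.3636] v=[-1.0930]
Step 19: x=[10.3064] v=[-1.1446]
Step 20: x=[10.2467] v=[-1.1948]
Step 21: x=[10.1845] v=[-1.2435]
Step 22: x=[10.1200] v=[-1.2906]
Step 23: x=[10.0532] v=[-1.3361]
Step 24: x=[9.9842] v=[-1.3799]
Step 25: x=[9.9131] v=[-1.4220]
Step 26: x=[9.8400] v=[-1.4623]
Step 27: x=[9.7650] v=[-1.5008]
Step 28: x=[9.6881] v=[-1.5374]
Step 29: x=[9.6095] v=[-1.5721]
Step 30: x=[9.5293] v=[-1.6048]
Step 31: x=[9.4475] v=[-1.6355]
Step 32: x=[9.3643] v=[-1.6642]
Step 33: x=[9.2798] v=[-1.6908]
Step 34: x=[9.1940] v=[-1.7153]
Step 35: x=[9.1071] v=[-1.7377]
Step 36: x=[9.0192] v=[-1.7579]
Step 37: x=[8.9304] v=[-1.7759]
Step 38: x=[8.8408] v=[-1.7917]
Step 39: x=[8.7505] v=[-1.8052]
Step 40: x=[8.6597] v=[-1.8165]
Step 41: x=[8.5684] v=[-1.8255]
Step 42: x=[8.4768] v=[-1.8322]
Step 43: x=[8.3850] v=[-1.8366]
Step 44: x=[8.2931] v=[-1.8387]
Step 45: x=[8.2012] v=[-1.8385]
Step 46: x=[8.1094] v=[-1.8360]
Step 47: x=[8.0178] v=[-1.8312]
Step 48: x=[7.9266] v=[-1.8241]
Step 49: x=[7.8359] v=[-1.8148]
Step 50: x=[7.7457] v=[-1.8032]
Step 51: x=[7.6562] v=[-1.7893]
Step 52: x=[7.5675] v=[-1.7732]
v[0] did not become non-negative within 52 steps; using fallback time=2.6000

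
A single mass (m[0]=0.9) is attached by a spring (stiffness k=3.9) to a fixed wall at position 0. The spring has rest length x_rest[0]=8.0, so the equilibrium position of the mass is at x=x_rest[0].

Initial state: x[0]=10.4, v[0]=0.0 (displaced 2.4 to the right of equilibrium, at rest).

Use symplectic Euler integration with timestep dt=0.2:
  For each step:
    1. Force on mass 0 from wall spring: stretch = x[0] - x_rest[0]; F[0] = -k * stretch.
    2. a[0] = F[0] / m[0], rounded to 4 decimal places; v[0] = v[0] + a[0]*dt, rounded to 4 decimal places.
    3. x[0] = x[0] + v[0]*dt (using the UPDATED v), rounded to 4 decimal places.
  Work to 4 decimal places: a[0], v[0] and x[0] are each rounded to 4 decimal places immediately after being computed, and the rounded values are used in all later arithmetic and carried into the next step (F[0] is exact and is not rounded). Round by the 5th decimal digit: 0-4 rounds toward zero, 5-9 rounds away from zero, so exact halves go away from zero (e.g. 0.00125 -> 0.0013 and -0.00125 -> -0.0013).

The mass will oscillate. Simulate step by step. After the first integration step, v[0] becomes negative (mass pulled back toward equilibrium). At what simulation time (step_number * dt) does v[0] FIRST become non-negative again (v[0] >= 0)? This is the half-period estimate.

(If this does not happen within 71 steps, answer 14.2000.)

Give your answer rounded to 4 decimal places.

Answer: 1.6000

Derivation:
Step 0: x=[10.4000] v=[0.0000]
Step 1: x=[9.9840] v=[-2.0800]
Step 2: x=[9.2241] v=[-3.7995]
Step 3: x=[8.2520] v=[-4.8604]
Step 4: x=[7.2362] v=[-5.0788]
Step 5: x=[6.3528] v=[-4.4168]
Step 6: x=[5.7550] v=[-2.9892]
Step 7: x=[5.5463] v=[-1.0435]
Step 8: x=[5.7629] v=[1.0830]
First v>=0 after going negative at step 8, time=1.6000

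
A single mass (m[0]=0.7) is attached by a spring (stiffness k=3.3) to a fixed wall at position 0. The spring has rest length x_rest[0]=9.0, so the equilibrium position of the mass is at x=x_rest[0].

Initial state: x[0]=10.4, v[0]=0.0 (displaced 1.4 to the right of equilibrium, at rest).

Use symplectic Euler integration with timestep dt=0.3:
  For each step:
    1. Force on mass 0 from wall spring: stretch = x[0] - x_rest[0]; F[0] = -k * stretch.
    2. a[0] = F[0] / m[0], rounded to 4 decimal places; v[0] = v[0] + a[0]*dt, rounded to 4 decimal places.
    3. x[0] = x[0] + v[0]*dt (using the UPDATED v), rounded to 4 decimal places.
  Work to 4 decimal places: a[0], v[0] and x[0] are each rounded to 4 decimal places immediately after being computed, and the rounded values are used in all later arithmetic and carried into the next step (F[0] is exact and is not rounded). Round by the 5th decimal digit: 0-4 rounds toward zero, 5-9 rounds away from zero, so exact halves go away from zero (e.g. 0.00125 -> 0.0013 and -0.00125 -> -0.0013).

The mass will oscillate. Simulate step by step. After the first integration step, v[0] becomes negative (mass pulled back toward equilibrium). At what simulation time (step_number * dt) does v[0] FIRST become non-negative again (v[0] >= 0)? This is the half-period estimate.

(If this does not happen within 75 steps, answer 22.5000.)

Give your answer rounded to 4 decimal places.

Answer: 1.5000

Derivation:
Step 0: x=[10.4000] v=[0.0000]
Step 1: x=[9.8060] v=[-1.9800]
Step 2: x=[8.8700] v=[-3.1199]
Step 3: x=[7.9892] v=[-2.9360]
Step 4: x=[7.5373] v=[-1.5064]
Step 5: x=[7.7060] v=[0.5623]
First v>=0 after going negative at step 5, time=1.5000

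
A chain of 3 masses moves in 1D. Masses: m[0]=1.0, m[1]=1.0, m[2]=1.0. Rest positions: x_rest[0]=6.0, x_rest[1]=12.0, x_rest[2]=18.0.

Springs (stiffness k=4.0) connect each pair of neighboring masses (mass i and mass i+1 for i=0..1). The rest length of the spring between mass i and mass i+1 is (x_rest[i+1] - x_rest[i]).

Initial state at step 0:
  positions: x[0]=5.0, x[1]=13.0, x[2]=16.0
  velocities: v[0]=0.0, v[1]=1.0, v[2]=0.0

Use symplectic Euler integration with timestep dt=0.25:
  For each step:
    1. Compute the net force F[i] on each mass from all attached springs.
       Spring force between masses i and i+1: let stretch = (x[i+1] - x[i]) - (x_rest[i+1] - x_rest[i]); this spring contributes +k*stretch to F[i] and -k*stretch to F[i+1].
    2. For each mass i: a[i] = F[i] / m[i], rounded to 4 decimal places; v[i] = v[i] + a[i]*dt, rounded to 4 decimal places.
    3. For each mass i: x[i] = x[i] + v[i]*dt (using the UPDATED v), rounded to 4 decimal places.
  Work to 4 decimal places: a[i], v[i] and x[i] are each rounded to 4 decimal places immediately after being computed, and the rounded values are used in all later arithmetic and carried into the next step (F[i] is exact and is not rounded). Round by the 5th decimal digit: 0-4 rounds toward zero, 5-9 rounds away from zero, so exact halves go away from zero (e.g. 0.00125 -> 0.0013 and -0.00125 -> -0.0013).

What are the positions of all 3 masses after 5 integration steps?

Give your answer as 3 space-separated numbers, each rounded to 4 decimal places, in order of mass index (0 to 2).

Step 0: x=[5.0000 13.0000 16.0000] v=[0.0000 1.0000 0.0000]
Step 1: x=[5.5000 12.0000 16.7500] v=[2.0000 -4.0000 3.0000]
Step 2: x=[6.1250 10.5625 17.8125] v=[2.5000 -5.7500 4.2500]
Step 3: x=[6.3594 9.8281 18.5625] v=[0.9375 -2.9375 3.0000]
Step 4: x=[5.9610 10.4102 18.6289] v=[-1.5938 2.3282 0.2656]
Step 5: x=[5.1749 11.9346 18.1406] v=[-3.1446 6.0977 -1.9531]

Answer: 5.1749 11.9346 18.1406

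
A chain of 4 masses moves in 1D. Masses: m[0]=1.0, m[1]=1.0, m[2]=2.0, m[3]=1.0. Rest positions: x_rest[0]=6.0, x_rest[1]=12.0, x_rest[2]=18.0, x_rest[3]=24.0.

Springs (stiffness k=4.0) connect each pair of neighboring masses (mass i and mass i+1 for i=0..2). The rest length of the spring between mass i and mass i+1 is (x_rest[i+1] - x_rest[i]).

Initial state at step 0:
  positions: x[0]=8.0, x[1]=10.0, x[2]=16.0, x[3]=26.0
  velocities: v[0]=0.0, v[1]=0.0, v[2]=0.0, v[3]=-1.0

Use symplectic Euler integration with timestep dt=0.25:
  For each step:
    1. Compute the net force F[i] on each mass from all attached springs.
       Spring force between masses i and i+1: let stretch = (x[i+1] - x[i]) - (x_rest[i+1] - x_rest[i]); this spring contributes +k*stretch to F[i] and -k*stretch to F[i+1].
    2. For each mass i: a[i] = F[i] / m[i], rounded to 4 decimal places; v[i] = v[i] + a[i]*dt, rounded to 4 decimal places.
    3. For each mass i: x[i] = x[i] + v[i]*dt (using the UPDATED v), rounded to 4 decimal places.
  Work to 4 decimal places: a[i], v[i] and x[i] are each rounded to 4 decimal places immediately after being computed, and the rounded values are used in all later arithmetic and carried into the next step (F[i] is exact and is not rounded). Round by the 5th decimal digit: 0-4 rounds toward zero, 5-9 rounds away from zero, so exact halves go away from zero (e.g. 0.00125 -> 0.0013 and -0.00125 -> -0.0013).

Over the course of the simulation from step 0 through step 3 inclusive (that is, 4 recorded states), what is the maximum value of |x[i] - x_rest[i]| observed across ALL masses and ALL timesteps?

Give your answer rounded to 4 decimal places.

Step 0: x=[8.0000 10.0000 16.0000 26.0000] v=[0.0000 0.0000 0.0000 -1.0000]
Step 1: x=[7.0000 11.0000 16.5000 24.7500] v=[-4.0000 4.0000 2.0000 -5.0000]
Step 2: x=[5.5000 12.3750 17.3438 22.9375] v=[-6.0000 5.5000 3.3750 -7.2500]
Step 3: x=[4.2188 13.2735 18.2657 21.2266] v=[-5.1250 3.5938 3.6875 -6.8437]
Max displacement = 2.7734

Answer: 2.7734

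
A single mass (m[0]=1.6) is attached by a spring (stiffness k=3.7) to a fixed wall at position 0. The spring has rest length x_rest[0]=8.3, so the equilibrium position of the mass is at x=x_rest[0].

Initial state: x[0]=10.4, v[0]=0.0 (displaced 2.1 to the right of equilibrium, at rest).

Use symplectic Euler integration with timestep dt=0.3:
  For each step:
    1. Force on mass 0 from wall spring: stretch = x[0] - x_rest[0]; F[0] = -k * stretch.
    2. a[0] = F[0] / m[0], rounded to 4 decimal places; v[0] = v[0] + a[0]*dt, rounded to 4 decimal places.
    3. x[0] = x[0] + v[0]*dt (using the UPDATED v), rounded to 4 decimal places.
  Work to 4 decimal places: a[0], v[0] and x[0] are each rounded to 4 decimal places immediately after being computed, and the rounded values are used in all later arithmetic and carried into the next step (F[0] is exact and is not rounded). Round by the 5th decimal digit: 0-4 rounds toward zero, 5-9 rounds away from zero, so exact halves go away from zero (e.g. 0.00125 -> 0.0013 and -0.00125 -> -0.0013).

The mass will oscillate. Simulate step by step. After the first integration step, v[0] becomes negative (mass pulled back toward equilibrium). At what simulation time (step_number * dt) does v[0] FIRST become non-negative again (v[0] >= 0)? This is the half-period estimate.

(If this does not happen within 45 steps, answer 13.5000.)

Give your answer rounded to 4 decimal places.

Step 0: x=[10.4000] v=[0.0000]
Step 1: x=[9.9629] v=[-1.4569]
Step 2: x=[9.1797] v=[-2.6106]
Step 3: x=[8.2134] v=[-3.2209]
Step 4: x=[7.2652] v=[-3.1608]
Step 5: x=[6.5323] v=[-2.4429]
Step 6: x=[6.1673] v=[-1.2166]
Step 7: x=[6.2462] v=[0.2630]
First v>=0 after going negative at step 7, time=2.1000

Answer: 2.1000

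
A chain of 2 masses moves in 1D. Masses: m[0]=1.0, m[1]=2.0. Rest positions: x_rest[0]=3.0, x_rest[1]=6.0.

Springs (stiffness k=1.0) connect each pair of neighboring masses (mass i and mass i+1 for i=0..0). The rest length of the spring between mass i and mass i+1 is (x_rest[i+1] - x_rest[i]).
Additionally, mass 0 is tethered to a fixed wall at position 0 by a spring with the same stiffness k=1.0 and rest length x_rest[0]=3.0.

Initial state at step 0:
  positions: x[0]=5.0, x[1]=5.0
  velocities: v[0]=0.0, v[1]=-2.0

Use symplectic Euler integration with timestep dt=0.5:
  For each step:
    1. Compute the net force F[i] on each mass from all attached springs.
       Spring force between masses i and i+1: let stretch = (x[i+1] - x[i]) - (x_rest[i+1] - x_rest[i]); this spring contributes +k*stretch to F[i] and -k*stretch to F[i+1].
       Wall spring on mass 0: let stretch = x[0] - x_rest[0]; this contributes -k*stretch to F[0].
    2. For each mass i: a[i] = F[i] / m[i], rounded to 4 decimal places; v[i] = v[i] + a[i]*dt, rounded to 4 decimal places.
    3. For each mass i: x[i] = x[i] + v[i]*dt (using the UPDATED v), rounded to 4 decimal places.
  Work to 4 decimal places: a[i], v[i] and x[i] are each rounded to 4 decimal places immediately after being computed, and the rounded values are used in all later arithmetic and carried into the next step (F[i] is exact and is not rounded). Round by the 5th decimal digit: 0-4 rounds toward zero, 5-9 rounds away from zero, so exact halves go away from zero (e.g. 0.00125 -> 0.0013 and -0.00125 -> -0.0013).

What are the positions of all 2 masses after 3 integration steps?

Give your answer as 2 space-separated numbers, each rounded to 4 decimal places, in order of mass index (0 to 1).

Step 0: x=[5.0000 5.0000] v=[0.0000 -2.0000]
Step 1: x=[3.7500 4.3750] v=[-2.5000 -1.2500]
Step 2: x=[1.7188 4.0469] v=[-4.0625 -0.6563]
Step 3: x=[-0.1602 3.8028] v=[-3.7579 -0.4883]

Answer: -0.1602 3.8028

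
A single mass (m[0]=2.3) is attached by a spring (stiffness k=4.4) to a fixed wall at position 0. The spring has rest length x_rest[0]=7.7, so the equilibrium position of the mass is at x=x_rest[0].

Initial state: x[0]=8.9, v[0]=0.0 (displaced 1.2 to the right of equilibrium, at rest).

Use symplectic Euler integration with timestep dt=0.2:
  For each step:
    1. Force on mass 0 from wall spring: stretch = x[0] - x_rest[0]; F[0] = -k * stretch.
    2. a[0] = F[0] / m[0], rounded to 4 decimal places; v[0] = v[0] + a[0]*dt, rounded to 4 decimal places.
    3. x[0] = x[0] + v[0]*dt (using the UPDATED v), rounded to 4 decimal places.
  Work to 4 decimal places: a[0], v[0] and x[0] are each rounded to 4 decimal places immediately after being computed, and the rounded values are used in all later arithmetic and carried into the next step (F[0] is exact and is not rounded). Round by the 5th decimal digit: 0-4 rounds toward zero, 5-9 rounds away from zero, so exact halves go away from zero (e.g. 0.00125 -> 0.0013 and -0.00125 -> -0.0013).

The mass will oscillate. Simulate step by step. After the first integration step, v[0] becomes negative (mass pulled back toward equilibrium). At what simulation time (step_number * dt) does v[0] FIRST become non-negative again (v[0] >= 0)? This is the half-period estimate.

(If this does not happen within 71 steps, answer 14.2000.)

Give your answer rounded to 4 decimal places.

Answer: 2.4000

Derivation:
Step 0: x=[8.9000] v=[0.0000]
Step 1: x=[8.8082] v=[-0.4591]
Step 2: x=[8.6316] v=[-0.8831]
Step 3: x=[8.3837] v=[-1.2395]
Step 4: x=[8.0835] v=[-1.5011]
Step 5: x=[7.7539] v=[-1.6478]
Step 6: x=[7.4202] v=[-1.6684]
Step 7: x=[7.1079] v=[-1.5613]
Step 8: x=[6.8409] v=[-1.3348]
Step 9: x=[6.6397] v=[-1.0061]
Step 10: x=[6.5196] v=[-0.6004]
Step 11: x=[6.4898] v=[-0.1488]
Step 12: x=[6.5526] v=[0.3142]
First v>=0 after going negative at step 12, time=2.4000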